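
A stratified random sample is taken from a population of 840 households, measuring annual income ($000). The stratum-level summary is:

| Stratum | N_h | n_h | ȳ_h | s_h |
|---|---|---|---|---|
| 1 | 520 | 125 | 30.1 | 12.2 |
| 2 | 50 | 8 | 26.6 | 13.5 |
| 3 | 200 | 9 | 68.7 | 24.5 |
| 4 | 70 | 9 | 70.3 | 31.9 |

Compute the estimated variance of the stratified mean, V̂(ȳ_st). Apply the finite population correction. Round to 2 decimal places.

V̂(ȳ_st) ≈ 4.71

V̂(ȳ_st) = Σ W_h² (1 − n_h/N_h) s_h²/n_h, with W_h = N_h/N and N = 840:
  stratum 1: (520/840)²·(1 − 125/520)·12.2²/125 = 0.346618
  stratum 2: (50/840)²·(1 − 8/50)·13.5²/8 = 0.0678013
  stratum 3: (200/840)²·(1 − 9/200)·24.5²/9 = 3.61073
  stratum 4: (70/840)²·(1 − 9/70)·31.9²/9 = 0.68424
V̂(ȳ_st) = 4.70938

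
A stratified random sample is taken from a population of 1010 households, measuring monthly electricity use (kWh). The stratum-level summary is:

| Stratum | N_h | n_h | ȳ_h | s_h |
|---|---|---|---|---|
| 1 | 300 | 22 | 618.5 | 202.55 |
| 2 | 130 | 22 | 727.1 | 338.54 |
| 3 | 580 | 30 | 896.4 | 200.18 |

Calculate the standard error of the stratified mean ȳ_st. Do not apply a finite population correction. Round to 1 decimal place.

V̂(ȳ_st) = Σ W_h² s_h²/n_h, with W_h = N_h/N and N = 1010:
  stratum 1: (300/1010)²·202.55²/22 = 164.529
  stratum 2: (130/1010)²·338.54²/22 = 86.3061
  stratum 3: (580/1010)²·200.18²/30 = 440.487
V̂(ȳ_st) = 691.322
SE(ȳ_st) = √691.322 = 26.293

SE(ȳ_st) ≈ 26.3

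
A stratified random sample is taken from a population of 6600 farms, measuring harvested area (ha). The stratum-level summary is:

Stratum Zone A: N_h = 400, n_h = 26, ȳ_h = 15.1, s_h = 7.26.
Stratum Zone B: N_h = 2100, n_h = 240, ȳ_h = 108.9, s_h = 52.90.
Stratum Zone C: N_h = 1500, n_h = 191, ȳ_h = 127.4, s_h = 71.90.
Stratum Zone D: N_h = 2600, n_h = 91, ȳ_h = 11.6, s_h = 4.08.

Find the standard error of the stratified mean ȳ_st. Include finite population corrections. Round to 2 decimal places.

SE(ȳ_st) ≈ 1.52

V̂(ȳ_st) = Σ W_h² (1 − n_h/N_h) s_h²/n_h, with W_h = N_h/N and N = 6600:
  stratum Zone A: (400/6600)²·(1 − 26/400)·7.26²/26 = 0.00696215
  stratum Zone B: (2100/6600)²·(1 − 240/2100)·52.90²/240 = 1.04555
  stratum Zone C: (1500/6600)²·(1 − 191/1500)·71.90²/191 = 1.22002
  stratum Zone D: (2600/6600)²·(1 − 91/2600)·4.08²/91 = 0.0273946
V̂(ȳ_st) = 2.29993
SE(ȳ_st) = √2.29993 = 1.51655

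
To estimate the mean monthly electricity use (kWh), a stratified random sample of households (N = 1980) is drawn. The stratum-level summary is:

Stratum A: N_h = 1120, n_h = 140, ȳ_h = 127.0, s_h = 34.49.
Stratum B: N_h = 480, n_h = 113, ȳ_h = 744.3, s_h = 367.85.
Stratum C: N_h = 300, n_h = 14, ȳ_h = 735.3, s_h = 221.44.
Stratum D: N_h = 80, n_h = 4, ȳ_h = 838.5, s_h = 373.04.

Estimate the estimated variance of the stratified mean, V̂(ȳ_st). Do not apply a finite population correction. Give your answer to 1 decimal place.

V̂(ȳ_st) ≈ 210.3

V̂(ȳ_st) = Σ W_h² s_h²/n_h, with W_h = N_h/N and N = 1980:
  stratum A: (1120/1980)²·34.49²/140 = 2.71872
  stratum B: (480/1980)²·367.85²/113 = 70.3745
  stratum C: (300/1980)²·221.44²/14 = 80.4074
  stratum D: (80/1980)²·373.04²/4 = 56.7937
V̂(ȳ_st) = 210.294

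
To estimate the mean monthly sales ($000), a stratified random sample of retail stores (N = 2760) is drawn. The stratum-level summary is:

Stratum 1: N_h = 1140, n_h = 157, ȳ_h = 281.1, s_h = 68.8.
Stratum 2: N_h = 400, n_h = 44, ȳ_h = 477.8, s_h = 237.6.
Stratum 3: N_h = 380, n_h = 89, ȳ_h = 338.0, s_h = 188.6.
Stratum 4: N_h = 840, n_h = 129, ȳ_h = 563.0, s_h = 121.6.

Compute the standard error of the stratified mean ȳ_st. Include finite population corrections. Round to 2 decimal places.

SE(ȳ_st) ≈ 6.57

V̂(ȳ_st) = Σ W_h² (1 − n_h/N_h) s_h²/n_h, with W_h = N_h/N and N = 2760:
  stratum 1: (1140/2760)²·(1 − 157/1140)·68.8²/157 = 4.43524
  stratum 2: (400/2760)²·(1 − 44/400)·237.6²/44 = 23.9846
  stratum 3: (380/2760)²·(1 − 89/380)·188.6²/89 = 5.80165
  stratum 4: (840/2760)²·(1 − 129/840)·121.6²/129 = 8.98686
V̂(ȳ_st) = 43.2083
SE(ȳ_st) = √43.2083 = 6.5733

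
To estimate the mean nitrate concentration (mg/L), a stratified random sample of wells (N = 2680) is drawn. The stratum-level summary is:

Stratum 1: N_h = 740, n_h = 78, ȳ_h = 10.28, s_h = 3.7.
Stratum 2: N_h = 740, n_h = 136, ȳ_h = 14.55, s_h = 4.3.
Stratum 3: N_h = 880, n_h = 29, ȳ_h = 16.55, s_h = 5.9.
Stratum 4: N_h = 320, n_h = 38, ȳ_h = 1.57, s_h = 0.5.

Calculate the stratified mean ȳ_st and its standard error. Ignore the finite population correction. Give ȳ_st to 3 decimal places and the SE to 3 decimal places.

ȳ_st ≈ 12.478, SE ≈ 0.391

ȳ_st = Σ W_h ȳ_h = (740·10.28 + 740·14.55 + 880·16.55 + 320·1.57)/2680 = 12.47784
V̂(ȳ_st) = Σ W_h² s_h²/n_h, with W_h = N_h/N and N = 2680:
  stratum 1: (740/2680)²·3.7²/78 = 0.0133814
  stratum 2: (740/2680)²·4.3²/136 = 0.0103655
  stratum 3: (880/2680)²·5.9²/29 = 0.12942
  stratum 4: (320/2680)²·0.5²/38 = 9.37965e-05
V̂(ȳ_st) = 0.153261
SE(ȳ_st) = √0.153261 = 0.391485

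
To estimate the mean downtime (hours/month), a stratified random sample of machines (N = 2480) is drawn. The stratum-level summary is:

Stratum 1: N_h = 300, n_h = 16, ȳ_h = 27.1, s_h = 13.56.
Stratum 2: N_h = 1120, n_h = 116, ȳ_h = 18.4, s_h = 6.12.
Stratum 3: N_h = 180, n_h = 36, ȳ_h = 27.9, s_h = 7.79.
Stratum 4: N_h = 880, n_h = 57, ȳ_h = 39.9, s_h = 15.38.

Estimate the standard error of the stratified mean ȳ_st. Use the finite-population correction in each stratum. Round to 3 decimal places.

V̂(ȳ_st) = Σ W_h² (1 − n_h/N_h) s_h²/n_h, with W_h = N_h/N and N = 2480:
  stratum 1: (300/2480)²·(1 − 16/300)·13.56²/16 = 0.159197
  stratum 2: (1120/2480)²·(1 − 116/1120)·6.12²/116 = 0.0590328
  stratum 3: (180/2480)²·(1 − 36/180)·7.79²/36 = 0.00710402
  stratum 4: (880/2480)²·(1 − 57/880)·15.38²/57 = 0.488671
V̂(ȳ_st) = 0.714006
SE(ȳ_st) = √0.714006 = 0.844988

SE(ȳ_st) ≈ 0.845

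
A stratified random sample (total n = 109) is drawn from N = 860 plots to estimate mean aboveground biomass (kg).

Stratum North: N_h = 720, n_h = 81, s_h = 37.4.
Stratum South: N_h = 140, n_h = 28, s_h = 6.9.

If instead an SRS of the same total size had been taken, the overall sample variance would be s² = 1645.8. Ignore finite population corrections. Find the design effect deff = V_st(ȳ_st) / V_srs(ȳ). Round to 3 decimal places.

V̂(ȳ_st) = Σ W_h² s_h²/n_h, with W_h = N_h/N and N = 860:
  stratum North: (720/860)²·37.4²/81 = 12.1039
  stratum South: (140/860)²·6.9²/28 = 0.0450608
V_st = 12.149
V_srs = s²/n = 1645.8/109 = 15.0991
deff = V_st / V_srs = 12.149/15.0991 = 0.8046

deff ≈ 0.805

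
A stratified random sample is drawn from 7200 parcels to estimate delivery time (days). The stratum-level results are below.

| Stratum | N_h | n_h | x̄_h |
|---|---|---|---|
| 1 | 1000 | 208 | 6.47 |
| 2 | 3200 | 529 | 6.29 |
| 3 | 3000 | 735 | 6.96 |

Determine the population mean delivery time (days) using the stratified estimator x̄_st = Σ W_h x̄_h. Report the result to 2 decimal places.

N = Σ N_h = 7200. Stratum weights W_h = N_h/N.
x̄_st = (1000·6.47 + 3200·6.29 + 3000·6.96) / 7200 = 6.5942

x̄_st ≈ 6.59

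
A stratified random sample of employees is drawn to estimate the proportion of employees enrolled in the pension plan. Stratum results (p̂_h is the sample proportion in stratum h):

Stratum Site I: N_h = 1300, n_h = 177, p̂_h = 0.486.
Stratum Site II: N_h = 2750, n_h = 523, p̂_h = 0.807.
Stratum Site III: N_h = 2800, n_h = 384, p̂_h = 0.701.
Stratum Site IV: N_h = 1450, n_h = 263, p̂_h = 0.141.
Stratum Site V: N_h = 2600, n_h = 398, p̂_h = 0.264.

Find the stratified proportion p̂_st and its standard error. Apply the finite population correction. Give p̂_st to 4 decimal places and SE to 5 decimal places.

p̂_st ≈ 0.5234, SE ≈ 0.00971

N = 10900; stratum weights W_h = N_h/N.
p̂_st = Σ W_h p̂_h = (1300·0.486 + 2750·0.807 + 2800·0.701 + 1450·0.141 + 2600·0.264)/10900 = 0.52337
V̂(p̂_st) = Σ W_h² (1 − n_h/N_h) p̂_h(1−p̂_h)/(n_h−1):
  stratum Site I: (1300/10900)²·(1 − 177/1300)·0.486·0.514/176 = 1.74404e-05
  stratum Site II: (2750/10900)²·(1 − 523/2750)·0.807·0.193/522 = 1.53801e-05
  stratum Site III: (2800/10900)²·(1 − 384/2800)·0.701·0.299/383 = 3.11596e-05
  stratum Site IV: (1450/10900)²·(1 − 263/1450)·0.141·0.859/262 = 6.69694e-06
  stratum Site V: (2600/10900)²·(1 − 398/2600)·0.264·0.736/397 = 2.35846e-05
V̂(p̂_st) = 9.42618e-05; SE = √V̂ = 0.00970885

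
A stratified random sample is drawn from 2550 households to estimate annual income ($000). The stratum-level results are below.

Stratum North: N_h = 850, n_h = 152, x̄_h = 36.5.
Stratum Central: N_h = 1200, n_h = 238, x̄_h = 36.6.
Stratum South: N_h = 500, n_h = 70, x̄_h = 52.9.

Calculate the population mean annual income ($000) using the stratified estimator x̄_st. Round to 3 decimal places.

N = Σ N_h = 2550. Stratum weights W_h = N_h/N.
x̄_st = (850·36.5 + 1200·36.6 + 500·52.9) / 2550 = 39.76275

x̄_st ≈ 39.763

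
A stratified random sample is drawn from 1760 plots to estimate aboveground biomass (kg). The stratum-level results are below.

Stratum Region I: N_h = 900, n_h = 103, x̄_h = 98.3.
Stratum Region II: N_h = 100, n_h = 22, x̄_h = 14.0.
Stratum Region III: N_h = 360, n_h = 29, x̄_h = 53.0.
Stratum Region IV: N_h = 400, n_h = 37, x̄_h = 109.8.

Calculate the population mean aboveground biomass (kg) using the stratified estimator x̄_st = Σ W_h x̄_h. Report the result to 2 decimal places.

x̄_st ≈ 86.86

N = Σ N_h = 1760. Stratum weights W_h = N_h/N.
x̄_st = (900·98.3 + 100·14.0 + 360·53.0 + 400·109.8) / 1760 = 86.8580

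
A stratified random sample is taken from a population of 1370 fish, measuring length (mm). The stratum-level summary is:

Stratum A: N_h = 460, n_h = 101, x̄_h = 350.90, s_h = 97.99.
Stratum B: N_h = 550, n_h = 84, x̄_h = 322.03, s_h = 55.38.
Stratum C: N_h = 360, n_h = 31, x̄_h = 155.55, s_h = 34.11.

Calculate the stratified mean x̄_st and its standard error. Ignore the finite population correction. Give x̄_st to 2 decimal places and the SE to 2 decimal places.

x̄_st ≈ 287.98, SE ≈ 4.38

x̄_st = Σ W_h x̄_h = (460·350.90 + 550·322.03 + 360·155.55)/1370 = 287.97701
V̂(x̄_st) = Σ W_h² s_h²/n_h, with W_h = N_h/N and N = 1370:
  stratum A: (460/1370)²·97.99²/101 = 10.7181
  stratum B: (550/1370)²·55.38²/84 = 5.88452
  stratum C: (360/1370)²·34.11²/31 = 2.59159
V̂(x̄_st) = 19.1942
SE(x̄_st) = √19.1942 = 4.38112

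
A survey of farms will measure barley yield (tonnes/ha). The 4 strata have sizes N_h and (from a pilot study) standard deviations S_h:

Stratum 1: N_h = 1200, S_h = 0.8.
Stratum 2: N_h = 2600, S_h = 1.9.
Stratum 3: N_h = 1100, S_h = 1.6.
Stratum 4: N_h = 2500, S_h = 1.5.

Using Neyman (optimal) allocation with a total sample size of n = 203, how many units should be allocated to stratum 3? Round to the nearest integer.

31

Neyman allocation: n_h = n · N_h S_h / Σ N_i S_i, with n = 203.
  stratum 1: N_h·S_h = 1200·0.8 = 960.00
  stratum 2: N_h·S_h = 2600·1.9 = 4940.00
  stratum 3: N_h·S_h = 1100·1.6 = 1760.00
  stratum 4: N_h·S_h = 2500·1.5 = 3750.00
Σ N_h S_h = 11410.00
n for stratum 3 = 203·1760.00/11410.00 = 31.313 → 31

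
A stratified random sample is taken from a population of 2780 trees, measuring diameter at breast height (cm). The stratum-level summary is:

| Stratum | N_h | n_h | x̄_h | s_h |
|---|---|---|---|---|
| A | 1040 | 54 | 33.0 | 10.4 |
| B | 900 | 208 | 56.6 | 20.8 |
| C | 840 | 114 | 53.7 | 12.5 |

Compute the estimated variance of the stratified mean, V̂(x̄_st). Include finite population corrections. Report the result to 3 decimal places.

V̂(x̄_st) ≈ 0.542

V̂(x̄_st) = Σ W_h² (1 − n_h/N_h) s_h²/n_h, with W_h = N_h/N and N = 2780:
  stratum A: (1040/2780)²·(1 − 54/1040)·10.4²/54 = 0.265762
  stratum B: (900/2780)²·(1 − 208/900)·20.8²/208 = 0.167619
  stratum C: (840/2780)²·(1 − 114/840)·12.5²/114 = 0.108154
V̂(x̄_st) = 0.541535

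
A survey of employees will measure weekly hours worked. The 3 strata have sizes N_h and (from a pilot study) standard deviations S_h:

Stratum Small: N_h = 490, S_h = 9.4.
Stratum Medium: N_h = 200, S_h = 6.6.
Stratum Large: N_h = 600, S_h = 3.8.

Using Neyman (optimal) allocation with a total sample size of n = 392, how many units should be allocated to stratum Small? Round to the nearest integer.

220

Neyman allocation: n_h = n · N_h S_h / Σ N_i S_i, with n = 392.
  stratum Small: N_h·S_h = 490·9.4 = 4606.00
  stratum Medium: N_h·S_h = 200·6.6 = 1320.00
  stratum Large: N_h·S_h = 600·3.8 = 2280.00
Σ N_h S_h = 8206.00
n for stratum Small = 392·4606.00/8206.00 = 220.028 → 220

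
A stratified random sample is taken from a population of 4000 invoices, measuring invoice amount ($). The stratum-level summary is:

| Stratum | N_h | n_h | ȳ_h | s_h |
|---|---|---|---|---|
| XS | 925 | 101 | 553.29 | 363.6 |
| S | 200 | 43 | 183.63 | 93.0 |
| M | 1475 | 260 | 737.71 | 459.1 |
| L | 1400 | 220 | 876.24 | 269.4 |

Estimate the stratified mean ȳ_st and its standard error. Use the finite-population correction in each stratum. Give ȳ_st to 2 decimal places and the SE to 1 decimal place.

ȳ_st = Σ W_h ȳ_h = (925·553.29 + 200·183.63 + 1475·737.71 + 1400·876.24)/4000 = 715.84438
V̂(ȳ_st) = Σ W_h² (1 − n_h/N_h) s_h²/n_h, with W_h = N_h/N and N = 4000:
  stratum XS: (925/4000)²·(1 − 101/925)·363.6²/101 = 62.3556
  stratum S: (200/4000)²·(1 − 43/200)·93.0²/43 = 0.394736
  stratum M: (1475/4000)²·(1 − 260/1475)·459.1²/260 = 90.8008
  stratum L: (1400/4000)²·(1 − 220/1400)·269.4²/220 = 34.0614
V̂(ȳ_st) = 187.612
SE(ȳ_st) = √187.612 = 13.6972

ȳ_st ≈ 715.84, SE ≈ 13.7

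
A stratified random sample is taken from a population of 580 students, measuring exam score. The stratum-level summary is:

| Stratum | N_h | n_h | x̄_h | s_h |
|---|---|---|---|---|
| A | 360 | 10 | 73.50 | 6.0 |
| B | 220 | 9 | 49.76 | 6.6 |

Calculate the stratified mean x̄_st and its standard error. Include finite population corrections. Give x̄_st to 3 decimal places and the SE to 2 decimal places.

x̄_st = Σ W_h x̄_h = (360·73.50 + 220·49.76)/580 = 64.49517
V̂(x̄_st) = Σ W_h² (1 − n_h/N_h) s_h²/n_h, with W_h = N_h/N and N = 580:
  stratum A: (360/580)²·(1 − 10/360)·6.0²/10 = 1.34839
  stratum B: (220/580)²·(1 − 9/220)·6.6²/9 = 0.667874
V̂(x̄_st) = 2.01627
SE(x̄_st) = √2.01627 = 1.41995

x̄_st ≈ 64.495, SE ≈ 1.42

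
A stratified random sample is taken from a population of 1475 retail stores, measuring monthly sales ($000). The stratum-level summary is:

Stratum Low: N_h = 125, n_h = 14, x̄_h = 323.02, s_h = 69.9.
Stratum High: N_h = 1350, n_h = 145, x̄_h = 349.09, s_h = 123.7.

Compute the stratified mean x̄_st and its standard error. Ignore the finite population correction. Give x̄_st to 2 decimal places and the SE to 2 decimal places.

x̄_st ≈ 346.88, SE ≈ 9.53

x̄_st = Σ W_h x̄_h = (125·323.02 + 1350·349.09)/1475 = 346.88068
V̂(x̄_st) = Σ W_h² s_h²/n_h, with W_h = N_h/N and N = 1475:
  stratum Low: (125/1475)²·69.9²/14 = 2.50647
  stratum High: (1350/1475)²·123.7²/145 = 88.4005
V̂(x̄_st) = 90.907
SE(x̄_st) = √90.907 = 9.53452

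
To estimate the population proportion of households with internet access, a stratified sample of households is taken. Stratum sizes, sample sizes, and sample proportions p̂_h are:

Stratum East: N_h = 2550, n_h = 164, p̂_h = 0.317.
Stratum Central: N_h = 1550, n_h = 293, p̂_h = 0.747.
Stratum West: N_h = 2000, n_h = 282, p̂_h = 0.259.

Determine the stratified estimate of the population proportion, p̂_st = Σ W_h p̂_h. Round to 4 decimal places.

N = 6100; stratum weights W_h = N_h/N.
p̂_st = Σ W_h p̂_h = (2550·0.317 + 1550·0.747 + 2000·0.259)/6100 = 0.40725

p̂_st ≈ 0.4072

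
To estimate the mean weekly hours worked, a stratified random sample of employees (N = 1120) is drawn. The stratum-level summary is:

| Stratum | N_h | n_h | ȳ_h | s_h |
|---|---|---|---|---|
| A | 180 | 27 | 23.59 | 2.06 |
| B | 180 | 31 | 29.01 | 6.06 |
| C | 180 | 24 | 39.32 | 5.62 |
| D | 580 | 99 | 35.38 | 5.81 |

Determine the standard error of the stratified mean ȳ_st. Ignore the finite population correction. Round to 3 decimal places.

V̂(ȳ_st) = Σ W_h² s_h²/n_h, with W_h = N_h/N and N = 1120:
  stratum A: (180/1120)²·2.06²/27 = 0.00405957
  stratum B: (180/1120)²·6.06²/31 = 0.030598
  stratum C: (180/1120)²·5.62²/24 = 0.0339915
  stratum D: (580/1120)²·5.81²/99 = 0.0914402
V̂(ȳ_st) = 0.160089
SE(ȳ_st) = √0.160089 = 0.400111

SE(ȳ_st) ≈ 0.400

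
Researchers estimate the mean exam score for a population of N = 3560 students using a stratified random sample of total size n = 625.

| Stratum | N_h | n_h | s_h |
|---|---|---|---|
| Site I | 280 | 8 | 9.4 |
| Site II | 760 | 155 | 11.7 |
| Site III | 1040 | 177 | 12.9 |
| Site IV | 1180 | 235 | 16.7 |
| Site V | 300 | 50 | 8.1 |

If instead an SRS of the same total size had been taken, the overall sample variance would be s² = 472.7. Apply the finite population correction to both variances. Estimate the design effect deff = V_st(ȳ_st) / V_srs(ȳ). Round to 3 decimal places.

deff ≈ 0.445

V̂(ȳ_st) = Σ W_h² (1 − n_h/N_h) s_h²/n_h, with W_h = N_h/N and N = 3560:
  stratum Site I: (280/3560)²·(1 − 8/280)·9.4²/8 = 0.0663732
  stratum Site II: (760/3560)²·(1 − 155/760)·11.7²/155 = 0.0320412
  stratum Site III: (1040/3560)²·(1 − 177/1040)·12.9²/177 = 0.066581
  stratum Site IV: (1180/3560)²·(1 − 235/1180)·16.7²/235 = 0.104419
  stratum Site V: (300/3560)²·(1 − 50/300)·8.1²/50 = 0.00776535
V_st = 0.27718
V_srs = (1 − 625/3560)·472.7/625 = 0.623539
deff = V_st / V_srs = 0.27718/0.623539 = 0.4445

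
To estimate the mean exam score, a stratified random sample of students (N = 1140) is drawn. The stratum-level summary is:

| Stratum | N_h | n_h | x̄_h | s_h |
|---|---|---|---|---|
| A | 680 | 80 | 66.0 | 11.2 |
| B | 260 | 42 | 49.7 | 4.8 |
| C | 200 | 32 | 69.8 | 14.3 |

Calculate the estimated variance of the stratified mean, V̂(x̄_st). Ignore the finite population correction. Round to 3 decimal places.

V̂(x̄_st) = Σ W_h² s_h²/n_h, with W_h = N_h/N and N = 1140:
  stratum A: (680/1140)²·11.2²/80 = 0.557897
  stratum B: (260/1140)²·4.8²/42 = 0.0285345
  stratum C: (200/1140)²·14.3²/32 = 0.196686
V̂(x̄_st) = 0.783117

V̂(x̄_st) ≈ 0.783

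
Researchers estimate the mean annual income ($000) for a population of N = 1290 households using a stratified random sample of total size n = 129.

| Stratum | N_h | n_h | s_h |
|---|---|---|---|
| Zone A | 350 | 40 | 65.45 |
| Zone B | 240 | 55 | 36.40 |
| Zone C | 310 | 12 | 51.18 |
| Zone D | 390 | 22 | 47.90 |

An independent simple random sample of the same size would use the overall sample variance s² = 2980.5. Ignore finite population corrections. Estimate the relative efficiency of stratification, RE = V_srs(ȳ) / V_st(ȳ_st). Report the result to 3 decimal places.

RE ≈ 0.749

V̂(ȳ_st) = Σ W_h² s_h²/n_h, with W_h = N_h/N and N = 1290:
  stratum Zone A: (350/1290)²·65.45²/40 = 7.88344
  stratum Zone B: (240/1290)²·36.40²/55 = 0.833841
  stratum Zone C: (310/1290)²·51.18²/12 = 12.6056
  stratum Zone D: (390/1290)²·47.90²/22 = 9.53231
V_st = 30.8552
V_srs = s²/n = 2980.5/129 = 23.1047
Relative efficiency = V_srs / V_st = 23.1047/30.8552 = 0.7488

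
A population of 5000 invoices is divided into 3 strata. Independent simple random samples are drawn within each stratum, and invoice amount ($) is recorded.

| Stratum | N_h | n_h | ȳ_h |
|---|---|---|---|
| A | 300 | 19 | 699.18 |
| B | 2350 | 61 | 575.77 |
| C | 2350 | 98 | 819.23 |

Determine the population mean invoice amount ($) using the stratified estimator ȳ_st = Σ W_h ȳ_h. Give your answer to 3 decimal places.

ȳ_st ≈ 697.601

N = Σ N_h = 5000. Stratum weights W_h = N_h/N.
ȳ_st = (300·699.18 + 2350·575.77 + 2350·819.23) / 5000 = 697.60080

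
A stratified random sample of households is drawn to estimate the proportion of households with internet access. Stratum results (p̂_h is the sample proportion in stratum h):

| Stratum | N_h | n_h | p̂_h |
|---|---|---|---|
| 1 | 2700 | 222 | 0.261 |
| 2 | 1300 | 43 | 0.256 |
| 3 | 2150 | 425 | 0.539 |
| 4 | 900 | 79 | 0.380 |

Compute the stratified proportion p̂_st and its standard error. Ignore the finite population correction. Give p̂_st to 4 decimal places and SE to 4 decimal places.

p̂_st ≈ 0.3600, SE ≈ 0.0196

N = 7050; stratum weights W_h = N_h/N.
p̂_st = Σ W_h p̂_h = (2700·0.261 + 1300·0.256 + 2150·0.539 + 900·0.380)/7050 = 0.36005
V̂(p̂_st) = Σ W_h² p̂_h(1−p̂_h)/(n_h−1):
  stratum 1: (2700/7050)²·0.261·0.739/221 = 0.000128009
  stratum 2: (1300/7050)²·0.256·0.744/42 = 0.000154196
  stratum 3: (2150/7050)²·0.539·0.461/424 = 5.45033e-05
  stratum 4: (900/7050)²·0.380·0.620/78 = 4.92252e-05
V̂(p̂_st) = 0.000385934; SE = √V̂ = 0.0196452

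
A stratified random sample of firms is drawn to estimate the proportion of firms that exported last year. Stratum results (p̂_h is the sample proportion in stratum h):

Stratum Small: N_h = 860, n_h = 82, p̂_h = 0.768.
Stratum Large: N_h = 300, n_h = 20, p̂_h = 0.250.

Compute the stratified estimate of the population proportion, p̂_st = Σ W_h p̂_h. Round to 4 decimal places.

p̂_st ≈ 0.6340

N = 1160; stratum weights W_h = N_h/N.
p̂_st = Σ W_h p̂_h = (860·0.768 + 300·0.250)/1160 = 0.63403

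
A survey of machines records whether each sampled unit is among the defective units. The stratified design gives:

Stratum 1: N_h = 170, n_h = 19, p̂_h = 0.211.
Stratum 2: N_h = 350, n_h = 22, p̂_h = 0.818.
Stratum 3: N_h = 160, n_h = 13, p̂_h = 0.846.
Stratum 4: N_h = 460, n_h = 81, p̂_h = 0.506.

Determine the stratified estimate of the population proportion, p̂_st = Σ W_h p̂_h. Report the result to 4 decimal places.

N = 1140; stratum weights W_h = N_h/N.
p̂_st = Σ W_h p̂_h = (170·0.211 + 350·0.818 + 160·0.846 + 460·0.506)/1140 = 0.60552

p̂_st ≈ 0.6055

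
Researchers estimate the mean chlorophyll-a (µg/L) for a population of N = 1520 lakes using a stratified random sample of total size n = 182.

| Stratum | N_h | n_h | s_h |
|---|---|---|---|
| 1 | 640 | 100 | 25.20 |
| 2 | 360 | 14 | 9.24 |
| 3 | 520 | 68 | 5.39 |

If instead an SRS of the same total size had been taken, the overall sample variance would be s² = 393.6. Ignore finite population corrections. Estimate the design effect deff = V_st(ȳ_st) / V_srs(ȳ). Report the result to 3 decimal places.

V̂(ȳ_st) = Σ W_h² s_h²/n_h, with W_h = N_h/N and N = 1520:
  stratum 1: (640/1520)²·25.20²/100 = 1.12583
  stratum 2: (360/1520)²·9.24²/14 = 0.342085
  stratum 3: (520/1520)²·5.39²/68 = 0.0500021
V_st = 1.51792
V_srs = s²/n = 393.6/182 = 2.16264
deff = V_st / V_srs = 1.51792/2.16264 = 0.7019

deff ≈ 0.702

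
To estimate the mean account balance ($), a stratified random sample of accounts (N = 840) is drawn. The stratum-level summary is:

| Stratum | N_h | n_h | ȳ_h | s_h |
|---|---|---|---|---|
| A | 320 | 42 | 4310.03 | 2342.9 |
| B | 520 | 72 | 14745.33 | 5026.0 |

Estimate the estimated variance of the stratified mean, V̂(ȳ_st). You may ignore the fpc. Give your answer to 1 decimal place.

V̂(ȳ_st) = Σ W_h² s_h²/n_h, with W_h = N_h/N and N = 840:
  stratum A: (320/840)²·2342.9²/42 = 18967
  stratum B: (520/840)²·5026.0²/72 = 134450
V̂(ȳ_st) = 153417

V̂(ȳ_st) ≈ 153417.0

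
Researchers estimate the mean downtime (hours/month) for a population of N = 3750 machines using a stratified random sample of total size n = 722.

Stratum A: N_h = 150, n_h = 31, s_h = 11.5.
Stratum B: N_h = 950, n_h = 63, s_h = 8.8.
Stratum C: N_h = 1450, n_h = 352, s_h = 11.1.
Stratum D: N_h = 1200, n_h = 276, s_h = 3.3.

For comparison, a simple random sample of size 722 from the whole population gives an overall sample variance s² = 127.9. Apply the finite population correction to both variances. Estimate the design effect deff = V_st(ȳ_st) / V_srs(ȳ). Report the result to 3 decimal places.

V̂(ȳ_st) = Σ W_h² (1 − n_h/N_h) s_h²/n_h, with W_h = N_h/N and N = 3750:
  stratum A: (150/3750)²·(1 − 31/150)·11.5²/31 = 0.00541514
  stratum B: (950/3750)²·(1 − 63/950)·8.8²/63 = 0.0736562
  stratum C: (1450/3750)²·(1 − 352/1450)·11.1²/352 = 0.0396288
  stratum D: (1200/3750)²·(1 − 276/1200)·3.3²/276 = 0.00311107
V_st = 0.121811
V_srs = (1 − 722/3750)·127.9/722 = 0.14304
deff = V_st / V_srs = 0.121811/0.14304 = 0.8516

deff ≈ 0.852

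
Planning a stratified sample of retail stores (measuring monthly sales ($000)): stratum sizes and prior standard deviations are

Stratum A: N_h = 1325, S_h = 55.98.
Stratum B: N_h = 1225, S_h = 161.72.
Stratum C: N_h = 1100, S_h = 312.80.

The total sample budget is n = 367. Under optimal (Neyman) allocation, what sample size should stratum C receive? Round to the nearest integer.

Neyman allocation: n_h = n · N_h S_h / Σ N_i S_i, with n = 367.
  stratum A: N_h·S_h = 1325·55.98 = 74173.50
  stratum B: N_h·S_h = 1225·161.72 = 198107.00
  stratum C: N_h·S_h = 1100·312.80 = 344080.00
Σ N_h S_h = 616360.50
n for stratum C = 367·344080.00/616360.50 = 204.876 → 205

205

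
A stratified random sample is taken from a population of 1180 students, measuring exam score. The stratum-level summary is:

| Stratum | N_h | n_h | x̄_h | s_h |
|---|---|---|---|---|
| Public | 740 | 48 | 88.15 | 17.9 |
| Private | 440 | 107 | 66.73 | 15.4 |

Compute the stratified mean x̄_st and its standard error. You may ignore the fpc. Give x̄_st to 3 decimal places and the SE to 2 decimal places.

x̄_st = Σ W_h x̄_h = (740·88.15 + 440·66.73)/1180 = 80.16288
V̂(x̄_st) = Σ W_h² s_h²/n_h, with W_h = N_h/N and N = 1180:
  stratum Public: (740/1180)²·17.9²/48 = 2.62521
  stratum Private: (440/1180)²·15.4²/107 = 0.308176
V̂(x̄_st) = 2.93339
SE(x̄_st) = √2.93339 = 1.71271

x̄_st ≈ 80.163, SE ≈ 1.71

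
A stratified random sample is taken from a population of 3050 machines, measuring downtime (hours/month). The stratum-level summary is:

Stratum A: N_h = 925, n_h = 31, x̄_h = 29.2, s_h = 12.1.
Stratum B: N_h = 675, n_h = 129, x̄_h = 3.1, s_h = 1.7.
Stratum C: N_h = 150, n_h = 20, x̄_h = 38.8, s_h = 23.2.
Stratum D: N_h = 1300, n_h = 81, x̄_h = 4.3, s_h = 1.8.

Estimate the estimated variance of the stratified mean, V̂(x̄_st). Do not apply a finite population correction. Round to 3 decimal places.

V̂(x̄_st) ≈ 0.508

V̂(x̄_st) = Σ W_h² s_h²/n_h, with W_h = N_h/N and N = 3050:
  stratum A: (925/3050)²·12.1²/31 = 0.434403
  stratum B: (675/3050)²·1.7²/129 = 0.00109728
  stratum C: (150/3050)²·23.2²/20 = 0.0650922
  stratum D: (1300/3050)²·1.8²/81 = 0.00726686
V̂(x̄_st) = 0.507859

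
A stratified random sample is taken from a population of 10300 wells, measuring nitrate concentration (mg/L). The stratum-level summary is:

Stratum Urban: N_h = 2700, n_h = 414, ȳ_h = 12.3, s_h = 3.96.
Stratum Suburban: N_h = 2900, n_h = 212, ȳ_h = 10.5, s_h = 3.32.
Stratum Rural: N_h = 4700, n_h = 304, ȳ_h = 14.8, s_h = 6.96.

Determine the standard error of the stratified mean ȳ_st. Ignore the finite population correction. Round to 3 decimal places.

SE(ȳ_st) ≈ 0.200

V̂(ȳ_st) = Σ W_h² s_h²/n_h, with W_h = N_h/N and N = 10300:
  stratum Urban: (2700/10300)²·3.96²/414 = 0.00260281
  stratum Suburban: (2900/10300)²·3.32²/212 = 0.00412156
  stratum Rural: (4700/10300)²·6.96²/304 = 0.0331792
V̂(ȳ_st) = 0.0399036
SE(ȳ_st) = √0.0399036 = 0.199759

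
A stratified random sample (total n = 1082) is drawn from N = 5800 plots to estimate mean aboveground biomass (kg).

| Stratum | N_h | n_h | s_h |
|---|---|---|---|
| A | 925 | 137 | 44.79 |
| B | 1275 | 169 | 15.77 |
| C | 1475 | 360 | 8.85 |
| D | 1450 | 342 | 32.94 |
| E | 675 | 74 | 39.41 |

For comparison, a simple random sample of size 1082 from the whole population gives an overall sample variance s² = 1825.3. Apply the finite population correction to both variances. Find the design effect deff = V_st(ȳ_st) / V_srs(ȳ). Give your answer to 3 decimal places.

deff ≈ 0.579

V̂(ȳ_st) = Σ W_h² (1 − n_h/N_h) s_h²/n_h, with W_h = N_h/N and N = 5800:
  stratum A: (925/5800)²·(1 − 137/925)·44.79²/137 = 0.317288
  stratum B: (1275/5800)²·(1 − 169/1275)·15.77²/169 = 0.0616859
  stratum C: (1475/5800)²·(1 − 360/1475)·8.85²/360 = 0.0106364
  stratum D: (1450/5800)²·(1 − 342/1450)·32.94²/342 = 0.151521
  stratum E: (675/5800)²·(1 − 74/675)·39.41²/74 = 0.253107
V_st = 0.794238
V_srs = (1 − 1082/5800)·1825.3/1082 = 1.37226
deff = V_st / V_srs = 0.794238/1.37226 = 0.5788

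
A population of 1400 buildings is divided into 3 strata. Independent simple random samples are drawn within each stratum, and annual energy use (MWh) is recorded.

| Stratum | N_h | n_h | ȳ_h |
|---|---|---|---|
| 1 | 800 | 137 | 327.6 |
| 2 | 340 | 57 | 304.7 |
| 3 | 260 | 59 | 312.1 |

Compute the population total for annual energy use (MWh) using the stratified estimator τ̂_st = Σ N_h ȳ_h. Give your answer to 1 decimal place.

τ̂_st = Σ N_h ȳ_h = 800·327.6 + 340·304.7 + 260·312.1 = 446824.0

τ̂_st ≈ 446824.0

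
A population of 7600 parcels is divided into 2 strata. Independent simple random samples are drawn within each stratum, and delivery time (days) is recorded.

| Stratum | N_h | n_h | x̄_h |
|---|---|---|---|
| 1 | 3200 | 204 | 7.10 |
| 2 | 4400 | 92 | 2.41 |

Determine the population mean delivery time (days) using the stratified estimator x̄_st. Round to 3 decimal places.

x̄_st ≈ 4.385

N = Σ N_h = 7600. Stratum weights W_h = N_h/N.
x̄_st = (3200·7.10 + 4400·2.41) / 7600 = 4.38474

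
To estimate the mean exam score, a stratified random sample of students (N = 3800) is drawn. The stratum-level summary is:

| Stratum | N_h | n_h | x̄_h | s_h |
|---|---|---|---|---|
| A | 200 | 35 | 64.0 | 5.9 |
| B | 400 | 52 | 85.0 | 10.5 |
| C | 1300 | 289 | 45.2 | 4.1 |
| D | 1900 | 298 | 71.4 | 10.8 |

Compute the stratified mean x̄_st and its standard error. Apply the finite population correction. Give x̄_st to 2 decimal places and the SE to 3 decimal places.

x̄_st ≈ 63.48, SE ≈ 0.332

x̄_st = Σ W_h x̄_h = (200·64.0 + 400·85.0 + 1300·45.2 + 1900·71.4)/3800 = 63.47895
V̂(x̄_st) = Σ W_h² (1 − n_h/N_h) s_h²/n_h, with W_h = N_h/N and N = 3800:
  stratum A: (200/3800)²·(1 − 35/200)·5.9²/35 = 0.00227291
  stratum B: (400/3800)²·(1 − 52/400)·10.5²/52 = 0.0204384
  stratum C: (1300/3800)²·(1 − 289/1300)·4.1²/289 = 0.00529416
  stratum D: (1900/3800)²·(1 − 298/1900)·10.8²/298 = 0.082505
V̂(x̄_st) = 0.11051
SE(x̄_st) = √0.11051 = 0.332431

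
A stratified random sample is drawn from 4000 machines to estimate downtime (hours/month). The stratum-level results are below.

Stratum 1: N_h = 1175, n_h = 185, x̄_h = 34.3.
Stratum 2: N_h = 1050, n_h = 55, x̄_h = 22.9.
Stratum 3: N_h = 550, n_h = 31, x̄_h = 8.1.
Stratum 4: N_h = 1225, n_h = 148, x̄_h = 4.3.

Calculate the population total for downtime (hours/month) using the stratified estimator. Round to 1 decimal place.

τ̂_st ≈ 74070.0

τ̂_st = Σ N_h x̄_h = 1175·34.3 + 1050·22.9 + 550·8.1 + 1225·4.3 = 74070.0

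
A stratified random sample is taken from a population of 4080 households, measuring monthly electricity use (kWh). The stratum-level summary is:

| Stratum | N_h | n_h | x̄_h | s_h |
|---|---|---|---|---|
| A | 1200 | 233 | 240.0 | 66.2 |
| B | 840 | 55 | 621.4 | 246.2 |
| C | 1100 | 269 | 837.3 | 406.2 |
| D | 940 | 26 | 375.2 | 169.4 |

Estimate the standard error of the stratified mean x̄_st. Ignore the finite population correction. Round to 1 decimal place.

V̂(x̄_st) = Σ W_h² s_h²/n_h, with W_h = N_h/N and N = 4080:
  stratum A: (1200/4080)²·66.2²/233 = 1.62705
  stratum B: (840/4080)²·246.2²/55 = 46.7145
  stratum C: (1100/4080)²·406.2²/269 = 44.5854
  stratum D: (940/4080)²·169.4²/26 = 58.5853
V̂(x̄_st) = 151.512
SE(x̄_st) = √151.512 = 12.309

SE(x̄_st) ≈ 12.3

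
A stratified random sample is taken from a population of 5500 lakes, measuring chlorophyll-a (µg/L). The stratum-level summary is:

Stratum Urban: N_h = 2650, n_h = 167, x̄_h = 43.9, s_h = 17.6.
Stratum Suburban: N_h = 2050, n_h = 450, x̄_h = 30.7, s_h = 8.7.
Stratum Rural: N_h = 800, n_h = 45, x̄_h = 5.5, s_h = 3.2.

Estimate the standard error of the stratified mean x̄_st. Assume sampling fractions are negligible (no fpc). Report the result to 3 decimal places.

SE(x̄_st) ≈ 0.677

V̂(x̄_st) = Σ W_h² s_h²/n_h, with W_h = N_h/N and N = 5500:
  stratum Urban: (2650/5500)²·17.6²/167 = 0.430601
  stratum Suburban: (2050/5500)²·8.7²/450 = 0.0233673
  stratum Rural: (800/5500)²·3.2²/45 = 0.0048144
V̂(x̄_st) = 0.458783
SE(x̄_st) = √0.458783 = 0.677335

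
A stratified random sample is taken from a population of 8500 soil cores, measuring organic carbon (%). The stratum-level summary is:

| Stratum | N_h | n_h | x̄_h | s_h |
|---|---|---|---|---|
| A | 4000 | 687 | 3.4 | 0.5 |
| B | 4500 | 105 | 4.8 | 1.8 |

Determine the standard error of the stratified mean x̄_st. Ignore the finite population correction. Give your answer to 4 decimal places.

SE(x̄_st) ≈ 0.0934

V̂(x̄_st) = Σ W_h² s_h²/n_h, with W_h = N_h/N and N = 8500:
  stratum A: (4000/8500)²·0.5²/687 = 8.05871e-05
  stratum B: (4500/8500)²·1.8²/105 = 0.00864854
V̂(x̄_st) = 0.00872913
SE(x̄_st) = √0.00872913 = 0.0934298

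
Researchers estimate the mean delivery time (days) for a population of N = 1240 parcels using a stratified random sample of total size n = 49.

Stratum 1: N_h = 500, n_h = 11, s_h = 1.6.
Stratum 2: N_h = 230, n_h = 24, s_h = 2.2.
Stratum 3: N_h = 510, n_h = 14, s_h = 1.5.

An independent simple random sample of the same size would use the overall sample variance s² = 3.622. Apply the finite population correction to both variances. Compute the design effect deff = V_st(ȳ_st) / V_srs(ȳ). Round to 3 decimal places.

deff ≈ 0.981

V̂(ȳ_st) = Σ W_h² (1 − n_h/N_h) s_h²/n_h, with W_h = N_h/N and N = 1240:
  stratum 1: (500/1240)²·(1 − 11/500)·1.6²/11 = 0.0370069
  stratum 2: (230/1240)²·(1 − 24/230)·2.2²/24 = 0.00621421
  stratum 3: (510/1240)²·(1 − 14/510)·1.5²/14 = 0.0264401
V_st = 0.0696612
V_srs = (1 − 49/1240)·3.622/49 = 0.0709974
deff = V_st / V_srs = 0.0696612/0.0709974 = 0.9812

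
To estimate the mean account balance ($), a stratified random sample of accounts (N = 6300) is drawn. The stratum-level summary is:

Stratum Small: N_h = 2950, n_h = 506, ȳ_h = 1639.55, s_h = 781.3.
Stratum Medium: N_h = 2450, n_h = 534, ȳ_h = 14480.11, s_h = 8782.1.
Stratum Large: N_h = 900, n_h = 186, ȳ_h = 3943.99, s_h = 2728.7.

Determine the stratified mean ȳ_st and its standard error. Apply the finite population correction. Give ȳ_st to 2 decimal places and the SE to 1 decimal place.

ȳ_st = Σ W_h ȳ_h = (2950·1639.55 + 2450·14480.11 + 900·3943.99)/6300 = 6962.30683
V̂(ȳ_st) = Σ W_h² (1 − n_h/N_h) s_h²/n_h, with W_h = N_h/N and N = 6300:
  stratum Small: (2950/6300)²·(1 − 506/2950)·781.3²/506 = 219.143
  stratum Medium: (2450/6300)²·(1 − 534/2450)·8782.1²/534 = 17081.9
  stratum Large: (900/6300)²·(1 − 186/900)·2728.7²/186 = 648.124
V̂(ȳ_st) = 17949.2
SE(ȳ_st) = √17949.2 = 133.974

ȳ_st ≈ 6962.31, SE ≈ 134.0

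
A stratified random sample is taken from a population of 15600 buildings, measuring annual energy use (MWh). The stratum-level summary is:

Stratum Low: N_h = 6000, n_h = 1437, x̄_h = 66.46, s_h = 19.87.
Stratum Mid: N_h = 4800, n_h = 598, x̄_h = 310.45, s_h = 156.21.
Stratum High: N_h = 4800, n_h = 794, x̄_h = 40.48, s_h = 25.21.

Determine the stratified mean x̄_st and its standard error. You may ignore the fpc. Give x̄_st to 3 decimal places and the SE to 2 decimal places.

x̄_st ≈ 133.540, SE ≈ 1.99

x̄_st = Σ W_h x̄_h = (6000·66.46 + 4800·310.45 + 4800·40.48)/15600 = 133.54000
V̂(x̄_st) = Σ W_h² s_h²/n_h, with W_h = N_h/N and N = 15600:
  stratum Low: (6000/15600)²·19.87²/1437 = 0.0406436
  stratum Mid: (4800/15600)²·156.21²/598 = 3.86322
  stratum High: (4800/15600)²·25.21²/794 = 0.0757807
V̂(x̄_st) = 3.97965
SE(x̄_st) = √3.97965 = 1.99491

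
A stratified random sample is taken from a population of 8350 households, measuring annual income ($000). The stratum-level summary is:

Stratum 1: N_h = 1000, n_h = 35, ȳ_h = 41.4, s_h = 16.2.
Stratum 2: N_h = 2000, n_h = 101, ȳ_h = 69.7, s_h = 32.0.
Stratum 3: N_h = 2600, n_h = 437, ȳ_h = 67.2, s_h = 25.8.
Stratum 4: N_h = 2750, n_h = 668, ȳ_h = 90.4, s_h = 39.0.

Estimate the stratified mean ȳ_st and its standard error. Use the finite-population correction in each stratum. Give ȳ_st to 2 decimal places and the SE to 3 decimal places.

ȳ_st = Σ W_h ȳ_h = (1000·41.4 + 2000·69.7 + 2600·67.2 + 2750·90.4)/8350 = 72.34970
V̂(ȳ_st) = Σ W_h² (1 − n_h/N_h) s_h²/n_h, with W_h = N_h/N and N = 8350:
  stratum 1: (1000/8350)²·(1 − 35/1000)·16.2²/35 = 0.103781
  stratum 2: (2000/8350)²·(1 − 101/2000)·32.0²/101 = 0.552282
  stratum 3: (2600/8350)²·(1 − 437/2600)·25.8²/437 = 0.122861
  stratum 4: (2750/8350)²·(1 − 668/2750)·39.0²/668 = 0.186979
V̂(ȳ_st) = 0.965903
SE(ȳ_st) = √0.965903 = 0.982803

ȳ_st ≈ 72.35, SE ≈ 0.983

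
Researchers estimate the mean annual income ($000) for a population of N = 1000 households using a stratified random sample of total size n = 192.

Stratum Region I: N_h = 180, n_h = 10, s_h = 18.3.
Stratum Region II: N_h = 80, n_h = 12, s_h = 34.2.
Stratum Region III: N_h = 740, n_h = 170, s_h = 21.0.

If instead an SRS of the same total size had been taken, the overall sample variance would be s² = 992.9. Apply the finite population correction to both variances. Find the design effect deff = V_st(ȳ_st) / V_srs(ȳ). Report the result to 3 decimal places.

deff ≈ 0.634

V̂(ȳ_st) = Σ W_h² (1 − n_h/N_h) s_h²/n_h, with W_h = N_h/N and N = 1000:
  stratum Region I: (180/1000)²·(1 − 10/180)·18.3²/10 = 1.02476
  stratum Region II: (80/1000)²·(1 − 12/80)·34.2²/12 = 0.530237
  stratum Region III: (740/1000)²·(1 − 170/740)·21.0²/170 = 1.0942
V_st = 2.6492
V_srs = (1 − 192/1000)·992.9/192 = 4.17845
deff = V_st / V_srs = 2.6492/4.17845 = 0.6340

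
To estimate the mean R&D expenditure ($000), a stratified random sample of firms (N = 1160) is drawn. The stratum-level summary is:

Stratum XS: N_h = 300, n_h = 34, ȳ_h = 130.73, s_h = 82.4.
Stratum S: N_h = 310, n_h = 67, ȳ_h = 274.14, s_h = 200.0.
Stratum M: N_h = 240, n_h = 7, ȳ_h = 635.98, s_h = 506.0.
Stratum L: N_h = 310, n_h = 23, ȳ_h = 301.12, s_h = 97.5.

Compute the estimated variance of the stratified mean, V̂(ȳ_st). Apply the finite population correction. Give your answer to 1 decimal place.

V̂(ȳ_st) ≈ 1592.6

V̂(ȳ_st) = Σ W_h² (1 − n_h/N_h) s_h²/n_h, with W_h = N_h/N and N = 1160:
  stratum XS: (300/1160)²·(1 − 34/300)·82.4²/34 = 11.843
  stratum S: (310/1160)²·(1 − 67/310)·200.0²/67 = 33.4224
  stratum M: (240/1160)²·(1 − 7/240)·506.0²/7 = 1520.04
  stratum L: (310/1160)²·(1 − 23/310)·97.5²/23 = 27.3281
V̂(ȳ_st) = 1592.63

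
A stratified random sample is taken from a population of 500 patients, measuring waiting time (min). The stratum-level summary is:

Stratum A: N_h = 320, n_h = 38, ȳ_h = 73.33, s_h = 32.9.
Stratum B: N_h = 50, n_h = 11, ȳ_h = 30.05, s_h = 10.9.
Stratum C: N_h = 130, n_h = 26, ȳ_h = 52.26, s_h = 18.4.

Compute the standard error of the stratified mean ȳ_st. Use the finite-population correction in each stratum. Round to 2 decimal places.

V̂(ȳ_st) = Σ W_h² (1 − n_h/N_h) s_h²/n_h, with W_h = N_h/N and N = 500:
  stratum A: (320/500)²·(1 − 38/320)·32.9²/38 = 10.2818
  stratum B: (50/500)²·(1 − 11/50)·10.9²/11 = 0.0842471
  stratum C: (130/500)²·(1 − 26/130)·18.4²/26 = 0.704205
V̂(ȳ_st) = 11.0702
SE(ȳ_st) = √11.0702 = 3.32719

SE(ȳ_st) ≈ 3.33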